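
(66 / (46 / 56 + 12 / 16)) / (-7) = -6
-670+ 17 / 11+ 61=-6682 / 11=-607.45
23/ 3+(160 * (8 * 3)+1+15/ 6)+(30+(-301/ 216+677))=984263/ 216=4556.77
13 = 13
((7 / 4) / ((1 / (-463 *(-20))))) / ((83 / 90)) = 1458450 / 83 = 17571.69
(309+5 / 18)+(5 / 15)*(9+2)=312.94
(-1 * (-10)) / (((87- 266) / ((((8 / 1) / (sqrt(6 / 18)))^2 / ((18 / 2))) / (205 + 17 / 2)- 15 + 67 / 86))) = 7778275 / 9859857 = 0.79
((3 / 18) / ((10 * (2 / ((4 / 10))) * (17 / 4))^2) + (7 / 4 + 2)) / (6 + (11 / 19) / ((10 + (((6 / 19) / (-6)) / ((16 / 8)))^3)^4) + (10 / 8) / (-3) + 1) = 736869863054796262411571556293 / 1293626084892281314643527189375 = 0.57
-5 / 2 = -2.50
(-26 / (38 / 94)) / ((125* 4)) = -611 / 4750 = -0.13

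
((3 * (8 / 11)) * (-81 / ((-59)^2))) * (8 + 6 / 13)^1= -19440 / 45253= -0.43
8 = 8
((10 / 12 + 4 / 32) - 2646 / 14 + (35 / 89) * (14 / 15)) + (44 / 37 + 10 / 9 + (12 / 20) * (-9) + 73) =-139619107 / 1185480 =-117.77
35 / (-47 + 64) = 35 / 17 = 2.06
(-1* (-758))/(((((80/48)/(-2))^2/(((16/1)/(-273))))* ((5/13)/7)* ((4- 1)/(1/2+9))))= -460864/125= -3686.91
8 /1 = 8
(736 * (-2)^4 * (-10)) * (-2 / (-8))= -29440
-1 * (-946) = 946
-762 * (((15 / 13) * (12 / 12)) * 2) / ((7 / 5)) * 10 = -1143000 / 91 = -12560.44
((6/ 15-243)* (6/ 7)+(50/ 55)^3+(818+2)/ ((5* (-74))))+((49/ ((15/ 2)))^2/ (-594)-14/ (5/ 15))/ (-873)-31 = -439440173219317/ 1828261633275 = -240.36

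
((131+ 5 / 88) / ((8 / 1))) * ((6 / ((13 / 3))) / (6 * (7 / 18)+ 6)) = 311391 / 114400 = 2.72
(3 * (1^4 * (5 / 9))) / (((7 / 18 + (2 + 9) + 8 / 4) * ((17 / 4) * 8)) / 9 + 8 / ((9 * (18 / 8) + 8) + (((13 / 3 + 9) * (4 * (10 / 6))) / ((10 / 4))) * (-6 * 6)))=225315 / 6837029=0.03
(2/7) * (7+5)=3.43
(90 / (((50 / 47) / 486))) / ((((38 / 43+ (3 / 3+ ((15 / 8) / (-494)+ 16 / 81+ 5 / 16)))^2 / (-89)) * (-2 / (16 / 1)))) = 1733314892138007250176 / 338197773014645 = 5125151.70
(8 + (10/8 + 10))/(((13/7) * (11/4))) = 49/13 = 3.77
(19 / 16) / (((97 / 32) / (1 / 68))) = 19 / 3298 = 0.01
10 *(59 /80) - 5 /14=393 /56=7.02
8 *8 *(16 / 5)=1024 / 5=204.80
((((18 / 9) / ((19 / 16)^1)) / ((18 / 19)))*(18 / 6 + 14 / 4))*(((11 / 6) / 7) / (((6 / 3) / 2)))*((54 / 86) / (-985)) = -572 / 296485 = -0.00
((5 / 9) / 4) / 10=1 / 72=0.01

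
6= 6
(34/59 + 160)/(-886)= -4737/26137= -0.18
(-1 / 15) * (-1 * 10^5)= 20000 / 3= 6666.67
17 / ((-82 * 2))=-17 / 164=-0.10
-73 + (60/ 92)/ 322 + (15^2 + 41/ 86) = 24279042/ 159229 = 152.48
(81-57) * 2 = 48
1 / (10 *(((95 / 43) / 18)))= 387 / 475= 0.81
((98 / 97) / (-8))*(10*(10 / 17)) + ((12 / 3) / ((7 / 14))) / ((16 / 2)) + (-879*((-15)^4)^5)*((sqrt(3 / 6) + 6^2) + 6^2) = -21251565081476038236947230000.00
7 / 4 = 1.75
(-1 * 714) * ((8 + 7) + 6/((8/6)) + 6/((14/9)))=-16677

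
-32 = -32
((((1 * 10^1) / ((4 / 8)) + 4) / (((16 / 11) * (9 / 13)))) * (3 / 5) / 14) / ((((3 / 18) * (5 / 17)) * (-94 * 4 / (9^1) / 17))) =-1115829 / 131600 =-8.48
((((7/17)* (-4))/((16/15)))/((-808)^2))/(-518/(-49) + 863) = -147/54294781696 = -0.00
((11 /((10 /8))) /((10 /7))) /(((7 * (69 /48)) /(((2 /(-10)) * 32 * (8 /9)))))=-90112 /25875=-3.48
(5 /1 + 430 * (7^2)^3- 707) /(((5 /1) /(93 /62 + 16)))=177059288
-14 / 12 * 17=-119 / 6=-19.83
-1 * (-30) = 30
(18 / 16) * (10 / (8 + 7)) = 3 / 4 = 0.75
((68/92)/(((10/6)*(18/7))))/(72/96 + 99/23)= 238/6975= 0.03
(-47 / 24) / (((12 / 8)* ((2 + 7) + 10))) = -47 / 684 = -0.07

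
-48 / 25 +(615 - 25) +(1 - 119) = 11752 / 25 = 470.08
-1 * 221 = -221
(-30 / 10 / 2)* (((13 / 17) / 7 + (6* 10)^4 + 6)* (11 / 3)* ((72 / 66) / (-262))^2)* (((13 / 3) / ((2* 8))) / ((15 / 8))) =-20049129451 / 112318745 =-178.50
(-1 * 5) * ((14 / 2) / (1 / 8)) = -280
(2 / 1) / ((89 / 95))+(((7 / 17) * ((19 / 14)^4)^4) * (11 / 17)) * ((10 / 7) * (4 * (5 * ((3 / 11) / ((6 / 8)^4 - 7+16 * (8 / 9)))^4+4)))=171489121733669549250204663822281838587077325 / 212062441934732646582599286821271621982208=808.67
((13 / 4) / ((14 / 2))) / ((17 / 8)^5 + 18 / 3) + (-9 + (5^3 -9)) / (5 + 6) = 1211903741 / 124467805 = 9.74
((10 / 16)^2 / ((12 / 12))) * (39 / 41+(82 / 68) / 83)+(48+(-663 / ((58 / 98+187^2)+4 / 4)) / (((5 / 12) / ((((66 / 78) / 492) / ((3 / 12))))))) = 3069221506704857 / 63443905093760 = 48.38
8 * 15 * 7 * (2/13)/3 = 560/13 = 43.08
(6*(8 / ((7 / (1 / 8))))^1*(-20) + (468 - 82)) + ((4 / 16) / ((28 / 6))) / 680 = 368.86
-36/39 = -0.92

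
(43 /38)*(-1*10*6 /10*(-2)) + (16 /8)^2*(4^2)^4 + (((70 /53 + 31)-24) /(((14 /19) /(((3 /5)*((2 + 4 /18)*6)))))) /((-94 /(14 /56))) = 24815289365 /94658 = 262157.34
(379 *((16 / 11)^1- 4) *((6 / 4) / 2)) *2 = -15918 / 11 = -1447.09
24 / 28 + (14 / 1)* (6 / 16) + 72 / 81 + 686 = 174635 / 252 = 693.00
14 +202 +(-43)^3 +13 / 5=-396442 / 5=-79288.40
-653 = -653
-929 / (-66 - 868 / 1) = 929 / 934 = 0.99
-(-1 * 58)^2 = -3364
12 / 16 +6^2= 147 / 4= 36.75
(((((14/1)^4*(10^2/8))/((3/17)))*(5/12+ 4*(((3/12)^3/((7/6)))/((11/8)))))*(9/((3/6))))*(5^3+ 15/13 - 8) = 377065113600/143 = 2636818976.22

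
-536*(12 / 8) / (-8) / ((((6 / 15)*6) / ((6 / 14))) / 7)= 1005 / 8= 125.62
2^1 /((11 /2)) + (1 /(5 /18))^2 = 3664 /275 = 13.32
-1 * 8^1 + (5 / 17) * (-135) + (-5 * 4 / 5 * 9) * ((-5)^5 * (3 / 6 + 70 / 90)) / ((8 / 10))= 6107753 / 34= 179639.79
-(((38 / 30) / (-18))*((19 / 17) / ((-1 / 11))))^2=-15768841 / 21068100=-0.75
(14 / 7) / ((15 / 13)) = 26 / 15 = 1.73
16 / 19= 0.84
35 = 35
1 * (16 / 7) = 16 / 7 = 2.29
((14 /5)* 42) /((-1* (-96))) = 49 /40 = 1.22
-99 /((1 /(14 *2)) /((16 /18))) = -2464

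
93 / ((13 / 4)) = 372 / 13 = 28.62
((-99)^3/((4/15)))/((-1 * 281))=14554485/1124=12948.83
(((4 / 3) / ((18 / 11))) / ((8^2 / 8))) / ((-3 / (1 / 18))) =-0.00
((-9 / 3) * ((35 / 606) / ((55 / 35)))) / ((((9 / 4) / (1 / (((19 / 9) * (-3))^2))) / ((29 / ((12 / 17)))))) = -120785 / 2406426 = -0.05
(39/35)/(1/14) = 78/5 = 15.60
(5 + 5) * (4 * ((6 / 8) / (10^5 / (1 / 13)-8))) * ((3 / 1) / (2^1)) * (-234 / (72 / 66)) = -19305 / 2599984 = -0.01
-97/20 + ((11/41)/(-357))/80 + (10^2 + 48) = 167622913/1170960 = 143.15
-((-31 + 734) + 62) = -765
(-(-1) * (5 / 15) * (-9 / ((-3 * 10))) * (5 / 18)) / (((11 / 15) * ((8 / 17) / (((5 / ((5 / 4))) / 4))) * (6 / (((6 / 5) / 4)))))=17 / 4224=0.00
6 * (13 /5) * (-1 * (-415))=6474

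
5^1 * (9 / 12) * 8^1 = 30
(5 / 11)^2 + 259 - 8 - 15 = 28581 / 121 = 236.21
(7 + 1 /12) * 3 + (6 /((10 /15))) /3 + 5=117 /4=29.25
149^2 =22201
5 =5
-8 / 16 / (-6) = 1 / 12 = 0.08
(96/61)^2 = 9216/3721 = 2.48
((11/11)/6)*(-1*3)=-1/2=-0.50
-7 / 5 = -1.40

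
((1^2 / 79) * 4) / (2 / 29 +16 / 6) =174 / 9401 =0.02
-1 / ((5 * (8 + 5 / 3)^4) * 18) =-9 / 7072810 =-0.00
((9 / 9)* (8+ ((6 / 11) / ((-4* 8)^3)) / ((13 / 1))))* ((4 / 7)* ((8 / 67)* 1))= 18743293 / 34338304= 0.55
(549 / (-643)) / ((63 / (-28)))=244 / 643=0.38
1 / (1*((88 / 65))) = 65 / 88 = 0.74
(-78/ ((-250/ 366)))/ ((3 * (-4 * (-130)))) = 183/ 2500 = 0.07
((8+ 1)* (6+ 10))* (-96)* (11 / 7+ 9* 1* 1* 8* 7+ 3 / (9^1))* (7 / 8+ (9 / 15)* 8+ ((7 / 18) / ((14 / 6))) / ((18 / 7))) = -4214923264 / 105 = -40142126.32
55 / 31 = 1.77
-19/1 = -19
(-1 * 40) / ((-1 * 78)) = 20 / 39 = 0.51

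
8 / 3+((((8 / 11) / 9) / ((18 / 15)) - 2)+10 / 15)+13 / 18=1261 / 594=2.12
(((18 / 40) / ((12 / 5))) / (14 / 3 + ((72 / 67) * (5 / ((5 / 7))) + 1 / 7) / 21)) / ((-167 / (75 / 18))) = -0.00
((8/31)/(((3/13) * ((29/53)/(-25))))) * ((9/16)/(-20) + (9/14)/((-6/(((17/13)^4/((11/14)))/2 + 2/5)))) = 16807048095/1216663448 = 13.81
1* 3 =3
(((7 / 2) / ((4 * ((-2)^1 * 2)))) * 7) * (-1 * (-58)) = -1421 / 16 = -88.81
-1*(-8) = 8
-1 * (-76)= 76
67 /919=0.07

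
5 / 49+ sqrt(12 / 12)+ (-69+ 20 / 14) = -3257 / 49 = -66.47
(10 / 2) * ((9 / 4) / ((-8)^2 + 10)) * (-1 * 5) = -225 / 296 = -0.76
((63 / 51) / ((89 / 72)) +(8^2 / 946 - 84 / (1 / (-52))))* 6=26214.40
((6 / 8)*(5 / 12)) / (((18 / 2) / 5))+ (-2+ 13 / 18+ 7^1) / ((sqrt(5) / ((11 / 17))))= 25 / 144+ 1133*sqrt(5) / 1530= 1.83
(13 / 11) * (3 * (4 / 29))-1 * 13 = -3991 / 319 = -12.51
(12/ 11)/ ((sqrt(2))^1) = 0.77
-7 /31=-0.23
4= 4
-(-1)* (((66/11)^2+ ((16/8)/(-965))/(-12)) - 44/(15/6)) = 106537/5790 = 18.40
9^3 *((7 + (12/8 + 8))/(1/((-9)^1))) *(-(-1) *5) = -1082565/2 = -541282.50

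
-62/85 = -0.73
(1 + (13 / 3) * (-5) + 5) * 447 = -7003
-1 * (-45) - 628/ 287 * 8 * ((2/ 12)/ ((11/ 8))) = 406099/ 9471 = 42.88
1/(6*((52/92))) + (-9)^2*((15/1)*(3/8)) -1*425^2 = -56212753/312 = -180169.08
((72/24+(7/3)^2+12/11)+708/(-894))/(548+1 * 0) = 64487/4041774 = 0.02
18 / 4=9 / 2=4.50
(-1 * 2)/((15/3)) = -2/5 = -0.40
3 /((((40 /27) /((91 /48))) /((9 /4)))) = 22113 /2560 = 8.64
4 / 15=0.27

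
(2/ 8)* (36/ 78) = 3/ 26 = 0.12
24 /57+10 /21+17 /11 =10721 /4389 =2.44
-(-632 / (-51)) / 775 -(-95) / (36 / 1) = 1244041 / 474300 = 2.62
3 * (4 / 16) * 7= 21 / 4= 5.25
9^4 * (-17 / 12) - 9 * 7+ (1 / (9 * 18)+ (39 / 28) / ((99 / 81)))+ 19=-116477275 / 12474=-9337.60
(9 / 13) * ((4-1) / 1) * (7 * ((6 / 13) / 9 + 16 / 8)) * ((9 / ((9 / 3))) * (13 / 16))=945 / 13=72.69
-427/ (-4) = 427/ 4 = 106.75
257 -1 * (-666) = 923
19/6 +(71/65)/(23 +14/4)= 66307/20670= 3.21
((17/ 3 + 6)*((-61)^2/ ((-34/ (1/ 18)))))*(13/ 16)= -1693055/ 29376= -57.63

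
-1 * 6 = -6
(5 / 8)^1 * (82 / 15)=41 / 12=3.42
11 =11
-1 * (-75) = 75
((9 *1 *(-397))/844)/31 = -3573/26164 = -0.14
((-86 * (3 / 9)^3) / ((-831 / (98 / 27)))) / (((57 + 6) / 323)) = 388892 / 5452191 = 0.07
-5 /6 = -0.83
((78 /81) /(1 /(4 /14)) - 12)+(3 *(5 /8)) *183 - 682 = -530107 /1512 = -350.60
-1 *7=-7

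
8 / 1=8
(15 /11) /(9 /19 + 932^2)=57 /36308503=0.00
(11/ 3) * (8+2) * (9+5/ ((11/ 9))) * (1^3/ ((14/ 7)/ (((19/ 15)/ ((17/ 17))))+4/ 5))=22800/ 113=201.77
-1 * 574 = -574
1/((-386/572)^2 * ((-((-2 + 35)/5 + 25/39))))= -3987555/13148897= -0.30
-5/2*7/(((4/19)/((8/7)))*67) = -95/67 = -1.42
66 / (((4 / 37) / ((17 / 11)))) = 1887 / 2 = 943.50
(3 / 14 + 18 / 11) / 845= 57 / 26026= 0.00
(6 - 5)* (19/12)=19/12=1.58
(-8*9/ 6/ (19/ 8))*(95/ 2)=-240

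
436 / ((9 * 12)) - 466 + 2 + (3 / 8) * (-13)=-100405 / 216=-464.84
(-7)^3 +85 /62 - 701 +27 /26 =-419761 /403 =-1041.59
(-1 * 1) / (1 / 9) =-9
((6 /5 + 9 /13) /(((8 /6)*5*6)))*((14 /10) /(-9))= -287 /39000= -0.01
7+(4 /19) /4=134 /19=7.05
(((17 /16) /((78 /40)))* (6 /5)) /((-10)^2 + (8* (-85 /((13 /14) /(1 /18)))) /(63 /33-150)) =249237 /38223320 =0.01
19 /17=1.12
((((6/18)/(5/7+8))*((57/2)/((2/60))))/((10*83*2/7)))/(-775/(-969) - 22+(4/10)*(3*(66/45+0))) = -1380825/194641972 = -0.01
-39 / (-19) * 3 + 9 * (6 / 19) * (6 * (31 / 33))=4635 / 209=22.18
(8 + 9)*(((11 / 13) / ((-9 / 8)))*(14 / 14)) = -1496 / 117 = -12.79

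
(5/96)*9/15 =0.03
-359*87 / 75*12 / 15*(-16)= 666304 / 125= 5330.43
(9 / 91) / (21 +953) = 9 / 88634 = 0.00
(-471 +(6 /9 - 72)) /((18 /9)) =-271.17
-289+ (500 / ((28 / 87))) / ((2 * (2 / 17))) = 176783 / 28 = 6313.68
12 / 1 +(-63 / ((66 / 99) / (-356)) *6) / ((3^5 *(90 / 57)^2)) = 233003 / 675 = 345.19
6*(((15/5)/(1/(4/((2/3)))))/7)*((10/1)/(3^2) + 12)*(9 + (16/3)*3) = 35400/7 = 5057.14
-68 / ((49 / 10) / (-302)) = 205360 / 49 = 4191.02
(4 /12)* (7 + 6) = 13 /3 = 4.33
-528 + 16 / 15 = -526.93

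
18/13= 1.38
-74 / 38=-37 / 19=-1.95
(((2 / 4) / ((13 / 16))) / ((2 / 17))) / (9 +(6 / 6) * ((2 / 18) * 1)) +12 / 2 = 3504 / 533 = 6.57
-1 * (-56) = 56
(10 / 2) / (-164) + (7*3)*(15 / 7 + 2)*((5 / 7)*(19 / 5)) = 271057 / 1148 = 236.11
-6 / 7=-0.86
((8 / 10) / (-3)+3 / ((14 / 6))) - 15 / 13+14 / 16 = 8083 / 10920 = 0.74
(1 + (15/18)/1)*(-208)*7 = -8008/3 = -2669.33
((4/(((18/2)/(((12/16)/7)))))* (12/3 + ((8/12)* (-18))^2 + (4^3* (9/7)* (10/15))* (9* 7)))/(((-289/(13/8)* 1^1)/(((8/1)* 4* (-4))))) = 44096/357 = 123.52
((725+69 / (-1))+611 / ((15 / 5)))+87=2840 / 3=946.67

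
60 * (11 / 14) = 330 / 7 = 47.14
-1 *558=-558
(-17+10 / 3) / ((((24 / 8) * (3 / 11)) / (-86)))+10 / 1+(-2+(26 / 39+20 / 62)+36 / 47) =56894962 / 39339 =1446.27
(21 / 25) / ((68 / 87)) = 1827 / 1700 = 1.07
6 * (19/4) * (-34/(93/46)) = -14858/31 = -479.29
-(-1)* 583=583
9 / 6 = 3 / 2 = 1.50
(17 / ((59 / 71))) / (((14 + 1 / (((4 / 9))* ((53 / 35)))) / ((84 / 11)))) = 3070608 / 304381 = 10.09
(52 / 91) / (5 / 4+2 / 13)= 208 / 511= 0.41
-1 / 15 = -0.07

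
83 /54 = 1.54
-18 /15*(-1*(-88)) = -528 /5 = -105.60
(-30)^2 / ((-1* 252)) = -25 / 7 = -3.57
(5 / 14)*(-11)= -3.93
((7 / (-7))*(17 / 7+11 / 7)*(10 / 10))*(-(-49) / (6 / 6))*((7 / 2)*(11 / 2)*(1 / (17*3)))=-73.98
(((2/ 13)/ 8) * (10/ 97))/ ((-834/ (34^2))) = -1445/ 525837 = -0.00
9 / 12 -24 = -93 / 4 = -23.25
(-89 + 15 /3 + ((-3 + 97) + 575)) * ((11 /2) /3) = 2145 /2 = 1072.50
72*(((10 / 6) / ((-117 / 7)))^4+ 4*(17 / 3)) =2752377539048 / 1686498489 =1632.01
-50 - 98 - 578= -726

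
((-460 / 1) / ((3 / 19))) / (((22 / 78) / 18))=-2045160 / 11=-185923.64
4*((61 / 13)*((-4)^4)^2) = 1230060.31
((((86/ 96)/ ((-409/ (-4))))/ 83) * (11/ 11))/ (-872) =-43/ 355221408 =-0.00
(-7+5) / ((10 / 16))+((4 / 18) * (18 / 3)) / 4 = -43 / 15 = -2.87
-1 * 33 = -33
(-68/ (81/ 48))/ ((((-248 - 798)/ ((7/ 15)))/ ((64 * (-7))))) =-1705984/ 211815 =-8.05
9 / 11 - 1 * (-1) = 1.82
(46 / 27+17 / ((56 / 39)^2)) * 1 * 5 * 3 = 4211975 / 28224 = 149.23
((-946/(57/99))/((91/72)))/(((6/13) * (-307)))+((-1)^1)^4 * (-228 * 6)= -55482192/40831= -1358.83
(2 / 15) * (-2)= -4 / 15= -0.27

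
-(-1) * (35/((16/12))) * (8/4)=105/2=52.50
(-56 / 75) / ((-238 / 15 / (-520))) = -416 / 17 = -24.47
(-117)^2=13689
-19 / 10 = -1.90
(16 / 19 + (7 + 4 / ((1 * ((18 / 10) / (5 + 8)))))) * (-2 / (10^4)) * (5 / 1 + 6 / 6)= -6281 / 142500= -0.04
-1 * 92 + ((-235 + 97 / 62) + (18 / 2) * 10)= -235.44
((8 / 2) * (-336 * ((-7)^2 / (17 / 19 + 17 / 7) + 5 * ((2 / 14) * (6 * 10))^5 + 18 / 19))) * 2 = -6269498651453376 / 10081799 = -621863087.28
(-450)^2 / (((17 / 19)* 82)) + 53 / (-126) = 242355559 / 87822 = 2759.62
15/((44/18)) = 135/22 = 6.14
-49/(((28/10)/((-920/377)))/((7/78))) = 56350/14703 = 3.83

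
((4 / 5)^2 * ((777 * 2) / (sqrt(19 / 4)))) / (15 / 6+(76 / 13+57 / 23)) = 29737344 * sqrt(19) / 3074675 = 42.16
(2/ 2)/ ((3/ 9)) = 3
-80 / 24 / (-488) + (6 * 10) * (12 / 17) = 527125 / 12444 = 42.36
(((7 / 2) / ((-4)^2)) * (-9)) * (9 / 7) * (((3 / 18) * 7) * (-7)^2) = -144.70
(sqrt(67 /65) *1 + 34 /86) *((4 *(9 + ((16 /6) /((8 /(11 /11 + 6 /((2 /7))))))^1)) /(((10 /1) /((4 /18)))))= 3332 /5805 + 196 *sqrt(4355) /8775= 2.05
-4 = -4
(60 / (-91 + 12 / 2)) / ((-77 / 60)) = 720 / 1309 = 0.55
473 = 473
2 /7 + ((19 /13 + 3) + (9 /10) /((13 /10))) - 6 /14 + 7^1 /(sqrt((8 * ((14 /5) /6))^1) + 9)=614499 /105469 - 14 * sqrt(210) /1159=5.65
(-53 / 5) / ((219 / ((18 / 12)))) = -53 / 730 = -0.07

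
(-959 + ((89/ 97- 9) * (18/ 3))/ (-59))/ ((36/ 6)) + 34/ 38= -103605661/ 652422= -158.80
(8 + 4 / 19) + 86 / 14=1909 / 133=14.35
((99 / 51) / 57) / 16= 11 / 5168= 0.00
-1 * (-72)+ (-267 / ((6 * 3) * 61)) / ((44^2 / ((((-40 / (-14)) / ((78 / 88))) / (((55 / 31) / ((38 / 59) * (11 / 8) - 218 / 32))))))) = 273917952703 / 3804344544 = 72.00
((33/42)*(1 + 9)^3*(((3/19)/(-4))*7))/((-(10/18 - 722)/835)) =-30999375/123367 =-251.28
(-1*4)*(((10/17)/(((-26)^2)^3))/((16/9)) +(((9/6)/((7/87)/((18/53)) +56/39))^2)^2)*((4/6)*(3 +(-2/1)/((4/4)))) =-12177642450763062349049349807/7063379615520705200370920000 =-1.72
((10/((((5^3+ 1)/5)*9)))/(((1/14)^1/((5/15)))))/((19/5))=250/4617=0.05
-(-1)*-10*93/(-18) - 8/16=307/6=51.17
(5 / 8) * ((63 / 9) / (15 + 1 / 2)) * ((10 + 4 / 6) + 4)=385 / 93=4.14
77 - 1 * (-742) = 819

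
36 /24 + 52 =107 /2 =53.50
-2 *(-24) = 48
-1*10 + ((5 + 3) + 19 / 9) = 1 / 9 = 0.11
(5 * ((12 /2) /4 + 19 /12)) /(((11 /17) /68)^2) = 61805540 /363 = 170263.20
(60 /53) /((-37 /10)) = -0.31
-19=-19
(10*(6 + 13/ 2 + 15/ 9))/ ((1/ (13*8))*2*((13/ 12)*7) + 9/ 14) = 9520/ 53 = 179.62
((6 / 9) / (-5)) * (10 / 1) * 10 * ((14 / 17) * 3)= -560 / 17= -32.94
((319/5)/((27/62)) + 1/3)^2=392951329/18225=21561.12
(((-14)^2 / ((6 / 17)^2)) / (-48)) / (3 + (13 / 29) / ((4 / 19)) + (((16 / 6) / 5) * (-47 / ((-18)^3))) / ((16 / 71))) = -166320945 / 26122073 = -6.37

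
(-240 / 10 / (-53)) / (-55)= -24 / 2915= -0.01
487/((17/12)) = 5844/17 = 343.76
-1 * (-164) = 164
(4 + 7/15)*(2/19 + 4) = 1742/95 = 18.34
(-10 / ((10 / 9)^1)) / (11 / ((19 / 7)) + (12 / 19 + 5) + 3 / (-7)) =-1197 / 1231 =-0.97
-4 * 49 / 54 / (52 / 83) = -4067 / 702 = -5.79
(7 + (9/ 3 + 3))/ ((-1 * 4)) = -13/ 4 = -3.25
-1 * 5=-5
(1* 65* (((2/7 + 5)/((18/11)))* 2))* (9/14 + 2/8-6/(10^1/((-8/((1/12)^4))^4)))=-336571185399175433717934209/1764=-190799991722888567867309.60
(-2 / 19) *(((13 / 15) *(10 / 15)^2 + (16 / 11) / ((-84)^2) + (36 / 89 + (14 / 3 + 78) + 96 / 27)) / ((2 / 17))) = -9579462719 / 123045615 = -77.85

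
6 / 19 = 0.32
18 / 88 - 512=-22519 / 44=-511.80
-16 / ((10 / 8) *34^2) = -16 / 1445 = -0.01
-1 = -1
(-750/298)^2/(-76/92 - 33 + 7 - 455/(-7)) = 3234375/19492478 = 0.17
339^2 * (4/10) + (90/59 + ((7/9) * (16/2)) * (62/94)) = 45974.03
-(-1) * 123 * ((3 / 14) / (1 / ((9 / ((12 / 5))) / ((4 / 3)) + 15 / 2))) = 271.81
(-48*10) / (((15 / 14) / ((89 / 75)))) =-39872 / 75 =-531.63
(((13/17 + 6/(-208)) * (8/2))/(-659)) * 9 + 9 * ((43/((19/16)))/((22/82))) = 73944881235/60877102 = 1214.66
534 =534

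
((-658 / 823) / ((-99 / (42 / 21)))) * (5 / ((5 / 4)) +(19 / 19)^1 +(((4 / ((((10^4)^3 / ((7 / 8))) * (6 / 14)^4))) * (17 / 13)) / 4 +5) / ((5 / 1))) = 0.10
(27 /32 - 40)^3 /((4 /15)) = -29508319155 /131072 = -225130.61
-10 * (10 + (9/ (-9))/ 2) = -95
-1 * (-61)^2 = -3721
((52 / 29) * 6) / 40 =39 / 145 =0.27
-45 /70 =-9 /14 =-0.64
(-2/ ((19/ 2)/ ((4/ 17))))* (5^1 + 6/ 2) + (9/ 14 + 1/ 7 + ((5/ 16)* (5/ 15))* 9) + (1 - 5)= -96701/ 36176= -2.67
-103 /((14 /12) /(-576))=355968 /7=50852.57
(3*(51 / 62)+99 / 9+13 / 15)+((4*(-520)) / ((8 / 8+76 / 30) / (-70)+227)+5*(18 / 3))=251422697 / 7148910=35.17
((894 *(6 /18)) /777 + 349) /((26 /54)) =2443239 /3367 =725.64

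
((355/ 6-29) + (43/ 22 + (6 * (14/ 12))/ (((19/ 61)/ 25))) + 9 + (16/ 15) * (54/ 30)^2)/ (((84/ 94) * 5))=1116910679/ 8229375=135.72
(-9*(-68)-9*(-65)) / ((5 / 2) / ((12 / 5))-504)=-28728 / 12071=-2.38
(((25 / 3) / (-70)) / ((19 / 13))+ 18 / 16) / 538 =3331 / 1717296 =0.00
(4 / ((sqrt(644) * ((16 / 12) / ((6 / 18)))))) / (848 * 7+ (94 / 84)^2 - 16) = 126 * sqrt(161) / 240237047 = 0.00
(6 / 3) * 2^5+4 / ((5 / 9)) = 356 / 5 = 71.20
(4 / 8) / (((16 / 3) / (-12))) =-1.12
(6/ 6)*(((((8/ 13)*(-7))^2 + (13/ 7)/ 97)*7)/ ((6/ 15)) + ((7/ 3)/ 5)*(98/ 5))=821819071/ 2458950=334.22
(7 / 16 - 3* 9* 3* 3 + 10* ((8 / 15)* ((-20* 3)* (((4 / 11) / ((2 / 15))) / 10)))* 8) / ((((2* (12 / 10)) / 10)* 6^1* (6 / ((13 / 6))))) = -53810575 / 228096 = -235.91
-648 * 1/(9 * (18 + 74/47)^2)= -19881/105800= -0.19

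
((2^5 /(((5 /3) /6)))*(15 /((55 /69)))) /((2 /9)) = 536544 /55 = 9755.35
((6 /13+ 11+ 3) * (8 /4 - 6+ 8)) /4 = 188 /13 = 14.46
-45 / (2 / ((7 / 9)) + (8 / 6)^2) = -2835 / 274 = -10.35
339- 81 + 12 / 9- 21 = 715 / 3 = 238.33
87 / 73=1.19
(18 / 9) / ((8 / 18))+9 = 27 / 2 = 13.50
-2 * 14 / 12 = -7 / 3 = -2.33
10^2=100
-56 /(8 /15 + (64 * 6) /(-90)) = 15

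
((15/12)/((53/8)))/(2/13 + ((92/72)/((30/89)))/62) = 4352400/4959263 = 0.88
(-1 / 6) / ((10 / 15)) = -1 / 4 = -0.25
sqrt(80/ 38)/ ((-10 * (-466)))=sqrt(190)/ 44270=0.00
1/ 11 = 0.09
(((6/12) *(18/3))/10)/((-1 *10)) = -3/100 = -0.03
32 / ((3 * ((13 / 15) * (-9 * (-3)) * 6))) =80 / 1053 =0.08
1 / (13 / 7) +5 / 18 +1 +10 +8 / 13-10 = 569 / 234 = 2.43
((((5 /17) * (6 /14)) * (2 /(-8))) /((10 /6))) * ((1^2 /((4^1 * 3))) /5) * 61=-183 /9520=-0.02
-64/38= -32/19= -1.68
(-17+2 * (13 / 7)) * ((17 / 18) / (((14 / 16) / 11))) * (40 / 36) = -231880 / 1323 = -175.27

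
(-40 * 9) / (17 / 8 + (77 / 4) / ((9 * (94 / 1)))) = -304560 / 1817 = -167.62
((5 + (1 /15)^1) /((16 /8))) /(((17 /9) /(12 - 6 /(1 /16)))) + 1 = -111.66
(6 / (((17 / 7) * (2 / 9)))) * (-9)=-1701 / 17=-100.06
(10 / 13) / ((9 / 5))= 50 / 117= 0.43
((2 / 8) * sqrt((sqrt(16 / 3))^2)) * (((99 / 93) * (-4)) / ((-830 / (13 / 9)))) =286 * sqrt(3) / 115785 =0.00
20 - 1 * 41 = -21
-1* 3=-3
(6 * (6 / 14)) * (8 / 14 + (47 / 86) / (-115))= 353079 / 242305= 1.46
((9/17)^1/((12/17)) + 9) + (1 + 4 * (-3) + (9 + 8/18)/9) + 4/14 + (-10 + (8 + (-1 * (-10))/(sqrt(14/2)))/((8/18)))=18337/2268 + 45 * sqrt(7)/14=16.59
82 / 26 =41 / 13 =3.15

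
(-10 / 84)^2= 25 / 1764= 0.01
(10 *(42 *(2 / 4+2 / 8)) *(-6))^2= 3572100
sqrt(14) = 3.74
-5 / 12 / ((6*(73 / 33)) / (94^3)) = -5710265 / 219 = -26074.27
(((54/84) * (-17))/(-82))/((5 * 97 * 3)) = 51/556780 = 0.00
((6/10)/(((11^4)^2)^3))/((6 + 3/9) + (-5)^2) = 9/4629374357629577214514565270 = 0.00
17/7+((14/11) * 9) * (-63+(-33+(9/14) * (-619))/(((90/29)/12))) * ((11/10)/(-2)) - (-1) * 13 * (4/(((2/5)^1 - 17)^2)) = 13137075159/1205575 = 10896.94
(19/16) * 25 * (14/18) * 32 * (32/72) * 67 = 1782200/81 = 22002.47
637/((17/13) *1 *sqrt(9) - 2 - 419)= -8281/5422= -1.53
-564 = -564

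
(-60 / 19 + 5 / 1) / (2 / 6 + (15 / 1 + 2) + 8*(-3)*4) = -105 / 4484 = -0.02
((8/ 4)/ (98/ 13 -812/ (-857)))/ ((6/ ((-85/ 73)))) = -946985/ 20704698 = -0.05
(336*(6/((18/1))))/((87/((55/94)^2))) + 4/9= 510344/576549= 0.89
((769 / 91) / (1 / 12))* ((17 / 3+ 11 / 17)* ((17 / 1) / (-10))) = -70748 / 65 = -1088.43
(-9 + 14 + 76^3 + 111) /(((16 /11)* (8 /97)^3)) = 1102055385519 /2048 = 538112981.21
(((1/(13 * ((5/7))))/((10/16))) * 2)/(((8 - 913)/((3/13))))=-336/3823625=-0.00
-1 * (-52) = 52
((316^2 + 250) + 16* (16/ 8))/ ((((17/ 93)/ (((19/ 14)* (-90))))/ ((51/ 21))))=-7962473070/ 49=-162499450.41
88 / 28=22 / 7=3.14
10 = 10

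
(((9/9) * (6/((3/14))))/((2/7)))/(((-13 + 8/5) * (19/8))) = -3920/1083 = -3.62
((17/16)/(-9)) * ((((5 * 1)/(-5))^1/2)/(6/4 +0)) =17/432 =0.04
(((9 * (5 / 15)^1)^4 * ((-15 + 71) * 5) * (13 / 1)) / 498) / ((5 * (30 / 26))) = 42588 / 415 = 102.62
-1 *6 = -6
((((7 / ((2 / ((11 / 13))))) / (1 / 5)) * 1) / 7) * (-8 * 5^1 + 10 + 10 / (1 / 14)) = 3025 / 13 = 232.69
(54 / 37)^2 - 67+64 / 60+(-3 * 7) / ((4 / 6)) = -3914107 / 41070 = -95.30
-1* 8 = -8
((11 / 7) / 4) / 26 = 0.02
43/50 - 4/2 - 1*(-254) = 12643/50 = 252.86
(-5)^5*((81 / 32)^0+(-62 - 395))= 1425000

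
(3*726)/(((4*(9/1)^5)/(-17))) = -2057/13122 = -0.16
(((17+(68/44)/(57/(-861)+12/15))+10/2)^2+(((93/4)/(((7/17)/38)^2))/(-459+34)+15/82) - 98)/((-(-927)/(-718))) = -84069787075666013/6246572605448175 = -13.46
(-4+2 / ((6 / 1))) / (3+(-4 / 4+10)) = -0.31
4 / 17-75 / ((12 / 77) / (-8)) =65454 / 17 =3850.24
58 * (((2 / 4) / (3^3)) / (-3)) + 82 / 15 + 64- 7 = 25154 / 405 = 62.11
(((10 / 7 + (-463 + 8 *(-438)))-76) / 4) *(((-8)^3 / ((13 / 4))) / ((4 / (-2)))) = -7242496 / 91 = -79587.87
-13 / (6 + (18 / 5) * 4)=-65 / 102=-0.64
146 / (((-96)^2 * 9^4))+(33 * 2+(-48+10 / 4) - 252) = -6998959799 / 30233088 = -231.50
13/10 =1.30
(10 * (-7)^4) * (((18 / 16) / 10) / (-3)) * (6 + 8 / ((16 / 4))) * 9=-64827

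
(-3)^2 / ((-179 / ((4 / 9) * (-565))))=2260 / 179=12.63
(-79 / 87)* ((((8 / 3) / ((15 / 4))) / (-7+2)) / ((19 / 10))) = 5056 / 74385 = 0.07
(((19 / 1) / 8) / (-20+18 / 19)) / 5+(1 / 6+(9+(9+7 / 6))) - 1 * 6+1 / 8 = 583547 / 43440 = 13.43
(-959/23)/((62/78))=-37401/713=-52.46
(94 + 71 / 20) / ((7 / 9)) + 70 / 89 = 1572551 / 12460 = 126.21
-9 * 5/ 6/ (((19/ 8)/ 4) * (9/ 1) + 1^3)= -240/ 203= -1.18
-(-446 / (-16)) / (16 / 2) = -3.48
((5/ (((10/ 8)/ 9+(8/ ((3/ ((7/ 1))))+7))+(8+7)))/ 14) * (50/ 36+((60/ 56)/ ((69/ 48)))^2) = 4536125/ 266545643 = 0.02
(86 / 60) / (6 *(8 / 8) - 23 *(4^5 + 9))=-43 / 712590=-0.00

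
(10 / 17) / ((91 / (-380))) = -3800 / 1547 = -2.46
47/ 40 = 1.18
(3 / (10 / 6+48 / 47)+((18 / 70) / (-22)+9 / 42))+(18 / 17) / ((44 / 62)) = 6972024 / 2480555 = 2.81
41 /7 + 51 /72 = 1103 /168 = 6.57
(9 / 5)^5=18.90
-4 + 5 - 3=-2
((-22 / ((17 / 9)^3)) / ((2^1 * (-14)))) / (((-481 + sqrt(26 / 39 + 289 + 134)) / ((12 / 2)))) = -34714251 / 23826497492- 24057 * sqrt(3813) / 23826497492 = -0.00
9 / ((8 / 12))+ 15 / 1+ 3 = 31.50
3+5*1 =8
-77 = -77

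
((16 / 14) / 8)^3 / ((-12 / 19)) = -19 / 4116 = -0.00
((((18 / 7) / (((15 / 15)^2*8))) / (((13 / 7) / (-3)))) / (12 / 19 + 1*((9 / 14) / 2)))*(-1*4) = 4788 / 2197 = 2.18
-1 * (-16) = 16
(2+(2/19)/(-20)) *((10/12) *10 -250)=-54955/114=-482.06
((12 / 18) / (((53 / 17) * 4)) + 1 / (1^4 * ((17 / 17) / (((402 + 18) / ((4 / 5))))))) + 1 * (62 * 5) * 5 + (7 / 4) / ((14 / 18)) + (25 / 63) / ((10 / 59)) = 27775735 / 13356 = 2079.64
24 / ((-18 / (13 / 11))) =-52 / 33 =-1.58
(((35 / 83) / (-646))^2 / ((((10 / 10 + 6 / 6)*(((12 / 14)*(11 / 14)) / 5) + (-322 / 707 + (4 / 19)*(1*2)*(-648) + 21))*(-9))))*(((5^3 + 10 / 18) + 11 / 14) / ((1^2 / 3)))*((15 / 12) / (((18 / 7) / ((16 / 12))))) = 2412733386875 / 52281166925433761136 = 0.00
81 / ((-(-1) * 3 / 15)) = 405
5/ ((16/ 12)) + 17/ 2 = 49/ 4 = 12.25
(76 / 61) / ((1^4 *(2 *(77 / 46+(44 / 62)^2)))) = 0.29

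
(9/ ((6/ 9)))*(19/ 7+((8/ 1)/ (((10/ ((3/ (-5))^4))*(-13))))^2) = 846670231089/ 23105468750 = 36.64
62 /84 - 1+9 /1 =367 /42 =8.74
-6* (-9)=54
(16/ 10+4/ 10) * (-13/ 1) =-26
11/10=1.10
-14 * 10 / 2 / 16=-35 / 8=-4.38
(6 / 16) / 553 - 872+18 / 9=-870.00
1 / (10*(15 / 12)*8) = 1 / 100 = 0.01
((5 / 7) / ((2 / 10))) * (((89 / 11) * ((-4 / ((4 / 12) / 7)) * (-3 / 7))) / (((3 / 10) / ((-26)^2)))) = 180492000 / 77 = 2344051.95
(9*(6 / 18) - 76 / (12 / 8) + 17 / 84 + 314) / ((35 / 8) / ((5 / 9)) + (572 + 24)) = 14926 / 33817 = 0.44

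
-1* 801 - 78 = -879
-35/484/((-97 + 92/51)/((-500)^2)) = 189.91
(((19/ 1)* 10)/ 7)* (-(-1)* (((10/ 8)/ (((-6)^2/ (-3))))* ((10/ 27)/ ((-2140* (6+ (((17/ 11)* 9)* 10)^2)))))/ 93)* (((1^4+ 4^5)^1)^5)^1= 65027687035888671875/ 211391392397472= 307617.48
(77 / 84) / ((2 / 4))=11 / 6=1.83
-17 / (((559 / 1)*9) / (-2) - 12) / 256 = 17 / 647040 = 0.00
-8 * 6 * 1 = -48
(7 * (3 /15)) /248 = 7 /1240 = 0.01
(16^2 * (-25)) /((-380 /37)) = 11840 /19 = 623.16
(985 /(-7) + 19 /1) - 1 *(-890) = 5378 /7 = 768.29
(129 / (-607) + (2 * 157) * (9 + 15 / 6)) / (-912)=-3.96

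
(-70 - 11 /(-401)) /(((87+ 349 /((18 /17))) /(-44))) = 22222728 /3007099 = 7.39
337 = 337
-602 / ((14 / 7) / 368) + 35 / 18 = -110766.06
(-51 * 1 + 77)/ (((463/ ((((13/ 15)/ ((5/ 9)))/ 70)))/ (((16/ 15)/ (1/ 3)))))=8112/ 2025625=0.00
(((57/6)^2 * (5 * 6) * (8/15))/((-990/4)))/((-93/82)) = 236816/46035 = 5.14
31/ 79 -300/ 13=-23297/ 1027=-22.68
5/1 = 5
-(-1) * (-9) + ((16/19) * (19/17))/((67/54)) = -9387/1139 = -8.24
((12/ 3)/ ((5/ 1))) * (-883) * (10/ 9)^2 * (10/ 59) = -706400/ 4779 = -147.81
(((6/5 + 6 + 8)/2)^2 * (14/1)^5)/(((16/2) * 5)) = 776617.86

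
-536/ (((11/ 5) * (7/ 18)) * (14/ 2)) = -48240/ 539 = -89.50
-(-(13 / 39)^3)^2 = -1 / 729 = -0.00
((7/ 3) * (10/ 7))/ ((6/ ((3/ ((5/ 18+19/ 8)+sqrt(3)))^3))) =88903009866240/ 9167384225089-50386464460800 * sqrt(3)/ 9167384225089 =0.18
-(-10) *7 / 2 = 35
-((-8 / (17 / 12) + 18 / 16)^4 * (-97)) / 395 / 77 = 2775250522125 / 2081006563328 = 1.33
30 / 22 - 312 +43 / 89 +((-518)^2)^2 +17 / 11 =70485815525377 / 979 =71997768667.39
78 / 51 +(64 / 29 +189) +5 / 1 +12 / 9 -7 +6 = 198.07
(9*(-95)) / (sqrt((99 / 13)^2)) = -1235 / 11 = -112.27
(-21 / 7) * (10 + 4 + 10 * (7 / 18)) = -161 / 3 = -53.67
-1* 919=-919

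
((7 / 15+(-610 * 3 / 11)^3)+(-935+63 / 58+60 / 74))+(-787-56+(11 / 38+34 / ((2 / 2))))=-1874830741267001 / 407026455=-4606164.34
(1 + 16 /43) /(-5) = -59 /215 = -0.27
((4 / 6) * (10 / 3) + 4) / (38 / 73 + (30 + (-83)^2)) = 4088 / 4546125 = 0.00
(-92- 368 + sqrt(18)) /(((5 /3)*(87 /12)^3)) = -17664 /24389 + 576*sqrt(2) /121945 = -0.72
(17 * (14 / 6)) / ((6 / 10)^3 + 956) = 875 / 21093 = 0.04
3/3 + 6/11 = 17/11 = 1.55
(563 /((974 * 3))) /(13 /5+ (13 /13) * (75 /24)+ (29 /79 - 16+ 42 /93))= -27575740 /1353381279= -0.02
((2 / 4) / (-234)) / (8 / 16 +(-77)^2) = -1 / 2775006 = -0.00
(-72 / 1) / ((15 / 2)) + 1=-43 / 5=-8.60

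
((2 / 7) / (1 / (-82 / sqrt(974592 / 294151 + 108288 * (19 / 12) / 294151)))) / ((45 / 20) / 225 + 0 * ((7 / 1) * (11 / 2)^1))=-22550 * sqrt(43531917) / 125349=-1186.94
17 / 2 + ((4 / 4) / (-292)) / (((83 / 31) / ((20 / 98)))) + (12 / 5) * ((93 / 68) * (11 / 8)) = 2627135759 / 201885880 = 13.01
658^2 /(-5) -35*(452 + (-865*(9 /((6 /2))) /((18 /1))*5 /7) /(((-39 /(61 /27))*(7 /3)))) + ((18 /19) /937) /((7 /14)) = -134509551087179 /1312259130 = -102502.28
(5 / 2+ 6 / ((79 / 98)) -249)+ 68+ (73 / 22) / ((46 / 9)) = -13623759 / 79948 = -170.41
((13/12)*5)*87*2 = 1885/2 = 942.50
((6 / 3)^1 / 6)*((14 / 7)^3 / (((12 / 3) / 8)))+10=15.33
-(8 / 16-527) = 1053 / 2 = 526.50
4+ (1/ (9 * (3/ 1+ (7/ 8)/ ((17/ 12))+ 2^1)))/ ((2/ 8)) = 7012/ 1719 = 4.08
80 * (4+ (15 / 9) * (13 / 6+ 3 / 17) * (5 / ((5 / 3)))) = 64120 / 51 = 1257.25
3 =3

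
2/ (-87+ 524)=2/ 437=0.00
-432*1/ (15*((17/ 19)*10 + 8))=-1368/ 805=-1.70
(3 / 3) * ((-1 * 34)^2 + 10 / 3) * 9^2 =93906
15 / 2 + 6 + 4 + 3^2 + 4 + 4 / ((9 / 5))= 589 / 18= 32.72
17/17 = 1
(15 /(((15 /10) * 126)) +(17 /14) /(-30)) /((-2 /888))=-259 /15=-17.27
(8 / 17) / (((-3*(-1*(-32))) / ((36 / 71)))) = -3 / 1207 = -0.00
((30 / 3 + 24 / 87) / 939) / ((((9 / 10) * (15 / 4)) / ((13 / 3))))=30992 / 2205711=0.01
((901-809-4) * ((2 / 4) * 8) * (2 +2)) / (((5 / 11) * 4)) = 3872 / 5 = 774.40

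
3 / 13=0.23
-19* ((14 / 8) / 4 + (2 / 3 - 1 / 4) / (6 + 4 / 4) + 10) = -67013 / 336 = -199.44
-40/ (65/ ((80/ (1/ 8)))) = -5120/ 13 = -393.85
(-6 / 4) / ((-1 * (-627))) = -1 / 418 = -0.00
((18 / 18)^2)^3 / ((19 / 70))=70 / 19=3.68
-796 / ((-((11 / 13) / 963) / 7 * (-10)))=-634144.25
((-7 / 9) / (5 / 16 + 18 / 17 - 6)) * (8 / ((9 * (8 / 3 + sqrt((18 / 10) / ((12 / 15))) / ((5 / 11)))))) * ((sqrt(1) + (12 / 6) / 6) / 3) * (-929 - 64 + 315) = -7.54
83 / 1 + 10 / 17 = 1421 / 17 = 83.59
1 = 1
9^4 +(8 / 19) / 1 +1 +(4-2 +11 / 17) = 2120517 / 323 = 6565.07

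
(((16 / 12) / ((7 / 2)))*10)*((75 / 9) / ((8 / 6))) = 500 / 21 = 23.81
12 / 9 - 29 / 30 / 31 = 1211 / 930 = 1.30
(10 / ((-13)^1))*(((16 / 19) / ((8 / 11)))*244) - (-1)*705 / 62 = -3154025 / 15314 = -205.96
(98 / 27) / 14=7 / 27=0.26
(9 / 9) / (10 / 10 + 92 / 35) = 0.28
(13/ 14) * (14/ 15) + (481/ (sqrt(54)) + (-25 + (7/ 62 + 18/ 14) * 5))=-111583/ 6510 + 481 * sqrt(6)/ 18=48.32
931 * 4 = 3724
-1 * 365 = -365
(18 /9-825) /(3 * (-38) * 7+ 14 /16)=6584 /6377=1.03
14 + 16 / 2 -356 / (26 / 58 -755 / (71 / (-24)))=20.61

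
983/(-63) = -983/63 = -15.60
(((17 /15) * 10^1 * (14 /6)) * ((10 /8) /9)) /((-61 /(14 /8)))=-4165 /39528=-0.11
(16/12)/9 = 4/27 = 0.15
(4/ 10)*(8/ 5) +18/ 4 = 257/ 50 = 5.14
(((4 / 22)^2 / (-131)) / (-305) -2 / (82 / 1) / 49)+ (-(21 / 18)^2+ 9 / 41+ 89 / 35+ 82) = 29161439465209 / 349654355820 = 83.40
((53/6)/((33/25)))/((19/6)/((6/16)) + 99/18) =1325/2761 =0.48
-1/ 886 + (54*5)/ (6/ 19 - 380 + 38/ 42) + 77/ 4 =4964097937/ 267807676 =18.54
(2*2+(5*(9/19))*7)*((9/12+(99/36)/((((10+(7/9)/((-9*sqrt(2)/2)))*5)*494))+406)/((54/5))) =90321*sqrt(2)/49257878176+515390667522095/664981355376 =775.05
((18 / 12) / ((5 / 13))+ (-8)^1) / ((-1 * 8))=41 / 80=0.51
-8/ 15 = -0.53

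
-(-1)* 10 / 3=10 / 3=3.33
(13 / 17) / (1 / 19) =247 / 17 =14.53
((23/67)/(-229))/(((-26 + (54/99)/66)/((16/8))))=5566/48253735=0.00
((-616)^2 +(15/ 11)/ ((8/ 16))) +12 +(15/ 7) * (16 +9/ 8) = 379507.42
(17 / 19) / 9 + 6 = 1043 / 171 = 6.10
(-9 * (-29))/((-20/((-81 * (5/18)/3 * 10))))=3915/4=978.75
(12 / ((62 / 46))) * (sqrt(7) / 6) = 46 * sqrt(7) / 31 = 3.93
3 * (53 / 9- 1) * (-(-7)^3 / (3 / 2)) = 30184 / 9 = 3353.78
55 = 55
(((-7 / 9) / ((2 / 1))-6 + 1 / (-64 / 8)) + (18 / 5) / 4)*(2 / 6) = -2021 / 1080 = -1.87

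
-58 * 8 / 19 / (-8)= 3.05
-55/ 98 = -0.56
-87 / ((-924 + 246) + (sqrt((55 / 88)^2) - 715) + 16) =696 / 11011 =0.06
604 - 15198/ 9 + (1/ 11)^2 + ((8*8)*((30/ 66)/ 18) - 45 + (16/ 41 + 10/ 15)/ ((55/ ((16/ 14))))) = -352554842/ 312543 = -1128.02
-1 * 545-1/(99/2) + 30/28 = -753913/1386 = -543.95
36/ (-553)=-36/ 553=-0.07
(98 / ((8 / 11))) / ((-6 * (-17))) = 539 / 408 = 1.32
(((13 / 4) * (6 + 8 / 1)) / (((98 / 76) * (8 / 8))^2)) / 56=4693 / 9604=0.49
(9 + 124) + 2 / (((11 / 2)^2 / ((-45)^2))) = 32293 / 121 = 266.88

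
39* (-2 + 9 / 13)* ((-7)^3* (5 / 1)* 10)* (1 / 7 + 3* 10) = 26364450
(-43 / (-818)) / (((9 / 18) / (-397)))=-17071 / 409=-41.74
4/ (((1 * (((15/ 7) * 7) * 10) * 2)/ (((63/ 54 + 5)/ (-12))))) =-37/ 5400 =-0.01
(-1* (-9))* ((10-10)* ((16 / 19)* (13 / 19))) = 0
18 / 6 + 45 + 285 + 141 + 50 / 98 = 23251 / 49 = 474.51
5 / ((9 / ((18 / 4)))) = 5 / 2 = 2.50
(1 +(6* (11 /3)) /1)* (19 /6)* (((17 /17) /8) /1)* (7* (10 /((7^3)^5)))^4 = 273125 /634762841407276174913188085363036028870180580803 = 0.00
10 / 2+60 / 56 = 85 / 14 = 6.07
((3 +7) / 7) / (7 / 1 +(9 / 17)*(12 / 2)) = 0.14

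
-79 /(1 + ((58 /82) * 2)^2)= -26.32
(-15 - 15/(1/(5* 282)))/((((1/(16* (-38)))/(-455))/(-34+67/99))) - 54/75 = 160966061619406/825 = 195110377720.49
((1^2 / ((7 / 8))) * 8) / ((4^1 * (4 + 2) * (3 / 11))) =88 / 63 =1.40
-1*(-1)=1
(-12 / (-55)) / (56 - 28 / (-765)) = 459 / 117887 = 0.00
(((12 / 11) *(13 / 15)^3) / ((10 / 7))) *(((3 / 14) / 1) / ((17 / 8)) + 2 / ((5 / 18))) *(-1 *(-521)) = 3314868752 / 1753125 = 1890.83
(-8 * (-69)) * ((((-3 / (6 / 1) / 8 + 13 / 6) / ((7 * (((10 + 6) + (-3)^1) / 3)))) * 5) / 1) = 34845 / 182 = 191.46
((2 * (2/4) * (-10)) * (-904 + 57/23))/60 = 20735/138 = 150.25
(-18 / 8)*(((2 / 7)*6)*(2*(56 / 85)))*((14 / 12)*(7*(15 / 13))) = -10584 / 221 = -47.89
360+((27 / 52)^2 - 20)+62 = 1087737 / 2704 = 402.27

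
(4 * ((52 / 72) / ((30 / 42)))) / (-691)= -182 / 31095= -0.01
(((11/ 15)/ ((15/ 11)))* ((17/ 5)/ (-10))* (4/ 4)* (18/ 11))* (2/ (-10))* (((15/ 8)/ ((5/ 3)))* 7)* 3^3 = 318087/ 25000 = 12.72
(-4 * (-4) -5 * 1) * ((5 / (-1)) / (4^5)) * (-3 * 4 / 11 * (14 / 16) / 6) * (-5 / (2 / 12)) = -525 / 2048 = -0.26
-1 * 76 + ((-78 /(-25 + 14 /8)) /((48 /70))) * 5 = -4793 /93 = -51.54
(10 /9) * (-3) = -10 /3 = -3.33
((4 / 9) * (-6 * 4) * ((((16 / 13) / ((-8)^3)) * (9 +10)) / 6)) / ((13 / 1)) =19 / 3042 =0.01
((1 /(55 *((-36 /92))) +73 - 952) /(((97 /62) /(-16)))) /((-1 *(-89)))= 431646976 /4273335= 101.01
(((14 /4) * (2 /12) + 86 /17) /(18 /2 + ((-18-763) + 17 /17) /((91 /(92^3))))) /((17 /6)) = -8057 /27004863426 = -0.00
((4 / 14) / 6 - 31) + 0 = -650 / 21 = -30.95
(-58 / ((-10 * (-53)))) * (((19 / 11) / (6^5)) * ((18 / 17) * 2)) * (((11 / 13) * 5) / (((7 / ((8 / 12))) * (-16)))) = 551 / 425041344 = 0.00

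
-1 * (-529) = 529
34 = 34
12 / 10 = 6 / 5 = 1.20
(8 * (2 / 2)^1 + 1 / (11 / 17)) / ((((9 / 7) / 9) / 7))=5145 / 11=467.73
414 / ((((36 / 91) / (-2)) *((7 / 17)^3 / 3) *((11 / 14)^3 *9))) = -82263272 / 3993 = -20601.87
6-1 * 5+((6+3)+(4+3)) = 17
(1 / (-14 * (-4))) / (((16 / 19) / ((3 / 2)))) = 57 / 1792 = 0.03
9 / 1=9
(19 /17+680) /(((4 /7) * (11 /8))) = 162106 /187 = 866.88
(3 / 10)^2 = 9 / 100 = 0.09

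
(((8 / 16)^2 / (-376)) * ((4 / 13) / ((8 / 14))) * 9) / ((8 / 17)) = -1071 / 156416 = -0.01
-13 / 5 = -2.60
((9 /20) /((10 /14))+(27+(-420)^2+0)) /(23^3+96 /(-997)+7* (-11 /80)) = 70359338844 /4851777355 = 14.50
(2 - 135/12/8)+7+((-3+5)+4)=435/32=13.59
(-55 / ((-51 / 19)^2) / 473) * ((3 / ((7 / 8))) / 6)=-7220 / 782901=-0.01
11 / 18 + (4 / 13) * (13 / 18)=5 / 6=0.83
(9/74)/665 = 9/49210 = 0.00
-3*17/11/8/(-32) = 0.02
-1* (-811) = 811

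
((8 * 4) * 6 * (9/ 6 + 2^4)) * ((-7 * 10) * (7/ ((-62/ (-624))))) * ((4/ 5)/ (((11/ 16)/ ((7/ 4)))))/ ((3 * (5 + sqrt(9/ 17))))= -783686400/ 341 + 27659520 * sqrt(17)/ 341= -1963763.28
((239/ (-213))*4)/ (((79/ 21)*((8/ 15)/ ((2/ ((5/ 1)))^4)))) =-40152/ 701125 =-0.06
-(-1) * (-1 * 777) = -777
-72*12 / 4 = -216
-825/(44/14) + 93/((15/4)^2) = -38383/150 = -255.89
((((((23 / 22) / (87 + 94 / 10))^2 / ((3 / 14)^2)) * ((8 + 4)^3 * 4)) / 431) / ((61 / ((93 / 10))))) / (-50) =-115711344 / 923839580455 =-0.00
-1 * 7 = -7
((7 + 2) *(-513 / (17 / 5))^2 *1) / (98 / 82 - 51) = -2427734025 / 590138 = -4113.84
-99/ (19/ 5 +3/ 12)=-220/ 9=-24.44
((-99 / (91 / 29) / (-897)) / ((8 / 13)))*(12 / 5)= 2871 / 20930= 0.14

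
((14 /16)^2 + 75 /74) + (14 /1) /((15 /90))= 203125 /2368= 85.78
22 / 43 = 0.51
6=6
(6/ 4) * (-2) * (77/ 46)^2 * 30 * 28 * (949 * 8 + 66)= -28604697660/ 529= -54073152.48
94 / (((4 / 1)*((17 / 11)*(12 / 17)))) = 517 / 24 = 21.54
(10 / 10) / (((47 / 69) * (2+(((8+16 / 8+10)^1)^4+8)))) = 69 / 7520470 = 0.00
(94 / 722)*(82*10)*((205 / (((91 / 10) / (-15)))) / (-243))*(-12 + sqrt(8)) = -1580140000 / 886977 + 790070000*sqrt(2) / 2660931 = -1361.59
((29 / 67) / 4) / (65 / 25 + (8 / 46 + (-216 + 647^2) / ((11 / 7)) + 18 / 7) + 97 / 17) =4365515 / 10741874436308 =0.00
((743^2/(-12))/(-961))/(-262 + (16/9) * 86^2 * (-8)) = -1656147/3648132824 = -0.00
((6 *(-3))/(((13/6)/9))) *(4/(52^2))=-243/2197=-0.11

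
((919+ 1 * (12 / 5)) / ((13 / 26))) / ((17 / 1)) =542 / 5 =108.40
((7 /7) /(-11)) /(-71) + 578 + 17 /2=916115 /1562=586.50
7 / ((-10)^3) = -7 / 1000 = -0.01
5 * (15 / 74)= 1.01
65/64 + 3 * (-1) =-127/64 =-1.98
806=806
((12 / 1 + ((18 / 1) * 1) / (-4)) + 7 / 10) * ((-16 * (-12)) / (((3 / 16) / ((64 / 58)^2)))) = 42991616 / 4205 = 10223.93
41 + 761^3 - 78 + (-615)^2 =441089269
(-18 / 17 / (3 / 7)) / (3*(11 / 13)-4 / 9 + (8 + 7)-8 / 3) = -2457 / 14348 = -0.17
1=1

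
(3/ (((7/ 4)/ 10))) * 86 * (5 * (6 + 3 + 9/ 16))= 493425/ 7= 70489.29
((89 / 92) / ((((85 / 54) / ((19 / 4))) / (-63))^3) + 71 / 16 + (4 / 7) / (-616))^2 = 2622433301973529996418685305389953121 / 59353551864712336000000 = 44183258113195.65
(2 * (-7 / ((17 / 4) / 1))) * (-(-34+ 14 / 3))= -4928 / 51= -96.63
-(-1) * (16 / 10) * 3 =24 / 5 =4.80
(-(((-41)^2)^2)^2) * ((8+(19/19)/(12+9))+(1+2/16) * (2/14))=-65542927922368.21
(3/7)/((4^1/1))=3/28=0.11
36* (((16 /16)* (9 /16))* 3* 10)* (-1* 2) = -1215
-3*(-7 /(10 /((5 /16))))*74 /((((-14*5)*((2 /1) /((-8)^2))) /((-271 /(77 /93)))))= 2797533 /385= 7266.32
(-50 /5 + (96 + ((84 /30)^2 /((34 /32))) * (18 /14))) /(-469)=-40582 /199325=-0.20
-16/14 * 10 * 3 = -240/7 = -34.29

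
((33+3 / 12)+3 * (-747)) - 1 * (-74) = -8535 / 4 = -2133.75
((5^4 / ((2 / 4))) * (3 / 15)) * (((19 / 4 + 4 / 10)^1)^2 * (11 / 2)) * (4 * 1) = 583495 / 4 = 145873.75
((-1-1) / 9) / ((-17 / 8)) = 16 / 153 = 0.10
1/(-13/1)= -1/13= -0.08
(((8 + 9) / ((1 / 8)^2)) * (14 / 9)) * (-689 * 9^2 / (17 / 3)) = -16668288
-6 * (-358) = 2148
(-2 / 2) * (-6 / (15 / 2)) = 4 / 5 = 0.80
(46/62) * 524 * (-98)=-1181096/31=-38099.87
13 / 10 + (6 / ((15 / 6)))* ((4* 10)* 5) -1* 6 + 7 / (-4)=473.55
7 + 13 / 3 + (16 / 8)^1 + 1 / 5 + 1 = 218 / 15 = 14.53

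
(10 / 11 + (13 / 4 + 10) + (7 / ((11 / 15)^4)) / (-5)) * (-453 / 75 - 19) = -170808169 / 732050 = -233.33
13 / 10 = 1.30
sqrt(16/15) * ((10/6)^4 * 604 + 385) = 5210.96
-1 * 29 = -29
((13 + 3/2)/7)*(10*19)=2755/7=393.57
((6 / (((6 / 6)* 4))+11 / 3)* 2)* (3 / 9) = 31 / 9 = 3.44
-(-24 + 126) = -102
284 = 284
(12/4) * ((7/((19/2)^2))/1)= 84/361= 0.23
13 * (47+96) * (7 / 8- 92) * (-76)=25749009 / 2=12874504.50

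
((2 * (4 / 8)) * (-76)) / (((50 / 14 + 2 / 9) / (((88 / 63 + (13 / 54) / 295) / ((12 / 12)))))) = -5922338 / 211515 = -28.00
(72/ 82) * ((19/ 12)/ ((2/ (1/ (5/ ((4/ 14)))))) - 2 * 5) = -12543/ 1435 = -8.74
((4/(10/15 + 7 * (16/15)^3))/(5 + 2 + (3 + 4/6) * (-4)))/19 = -20250/6756457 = -0.00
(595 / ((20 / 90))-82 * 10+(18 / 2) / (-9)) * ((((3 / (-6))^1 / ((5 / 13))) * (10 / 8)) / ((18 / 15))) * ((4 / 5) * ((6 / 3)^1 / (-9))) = 48269 / 108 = 446.94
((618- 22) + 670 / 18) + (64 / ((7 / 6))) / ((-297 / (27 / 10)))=2192387 / 3465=632.72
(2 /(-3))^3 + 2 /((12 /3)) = 11 /54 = 0.20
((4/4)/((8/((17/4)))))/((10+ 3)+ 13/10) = 85/2288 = 0.04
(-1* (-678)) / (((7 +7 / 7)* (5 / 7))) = 118.65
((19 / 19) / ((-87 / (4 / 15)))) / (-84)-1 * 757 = -20745584 / 27405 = -757.00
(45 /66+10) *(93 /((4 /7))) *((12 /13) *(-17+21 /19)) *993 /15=-4587805971 /2717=-1688555.75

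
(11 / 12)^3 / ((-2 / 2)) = -1331 / 1728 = -0.77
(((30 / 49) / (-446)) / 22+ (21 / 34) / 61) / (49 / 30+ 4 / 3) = 37628730 / 11093341721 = 0.00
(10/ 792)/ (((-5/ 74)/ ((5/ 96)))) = -185/ 19008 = -0.01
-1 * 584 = -584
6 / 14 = 3 / 7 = 0.43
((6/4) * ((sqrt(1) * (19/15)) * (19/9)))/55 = 361/4950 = 0.07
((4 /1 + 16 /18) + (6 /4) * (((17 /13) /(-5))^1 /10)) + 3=91841 /11700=7.85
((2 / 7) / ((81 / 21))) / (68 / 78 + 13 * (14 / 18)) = 26 / 3855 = 0.01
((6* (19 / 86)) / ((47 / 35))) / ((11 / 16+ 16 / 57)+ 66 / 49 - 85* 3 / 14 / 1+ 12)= -17830512 / 70429829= -0.25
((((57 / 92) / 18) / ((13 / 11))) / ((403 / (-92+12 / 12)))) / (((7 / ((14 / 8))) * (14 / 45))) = -3135 / 593216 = -0.01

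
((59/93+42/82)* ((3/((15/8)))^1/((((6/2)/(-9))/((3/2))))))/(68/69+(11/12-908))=1608896/176586385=0.01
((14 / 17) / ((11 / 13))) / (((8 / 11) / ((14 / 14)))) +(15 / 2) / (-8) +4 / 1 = 1197 / 272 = 4.40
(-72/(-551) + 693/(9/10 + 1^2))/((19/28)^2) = 157616928/198911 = 792.40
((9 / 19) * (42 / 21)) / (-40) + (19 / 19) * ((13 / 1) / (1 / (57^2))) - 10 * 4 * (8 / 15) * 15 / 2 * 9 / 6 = 15958851 / 380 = 41996.98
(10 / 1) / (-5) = -2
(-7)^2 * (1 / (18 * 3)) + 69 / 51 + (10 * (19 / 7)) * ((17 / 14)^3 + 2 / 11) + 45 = 4887531725 / 48490596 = 100.79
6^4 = 1296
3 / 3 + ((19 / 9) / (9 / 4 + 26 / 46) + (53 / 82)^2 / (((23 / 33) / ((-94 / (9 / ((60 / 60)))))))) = -812987827 / 180246906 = -4.51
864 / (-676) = -216 / 169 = -1.28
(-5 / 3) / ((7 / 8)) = -40 / 21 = -1.90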